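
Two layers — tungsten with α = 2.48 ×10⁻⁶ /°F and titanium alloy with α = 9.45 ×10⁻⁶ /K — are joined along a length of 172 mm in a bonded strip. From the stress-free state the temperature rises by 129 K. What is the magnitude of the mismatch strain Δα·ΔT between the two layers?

6.43×10⁻⁴

tungsten: α = 2.48×10⁻⁶/°F × 9/5 = 4.46×10⁻⁶/K.
Δα = |4.46 − 9.45|×10⁻⁶/K = 4.99×10⁻⁶/K.
Mismatch strain = Δα·ΔT = 4.99×10⁻⁶ × 129.0 = 6.43×10⁻⁴.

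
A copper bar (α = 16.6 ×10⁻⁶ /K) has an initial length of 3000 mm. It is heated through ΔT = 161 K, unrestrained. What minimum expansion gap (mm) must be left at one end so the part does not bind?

ΔL = α·L₀·ΔT = 16.6×10⁻⁶ × 3000 mm × 161.0 K = 8.02 mm.

8.02 mm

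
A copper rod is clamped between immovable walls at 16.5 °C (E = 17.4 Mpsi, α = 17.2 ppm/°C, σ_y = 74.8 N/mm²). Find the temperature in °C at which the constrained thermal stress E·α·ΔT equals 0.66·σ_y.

40.4 °C

E = 17.4 Mpsi = 120.0 GPa.
σ_y = 74.8 N/mm² = 74.80 MPa.
E·α·ΔT = 49.37 MPa ⇒ ΔT = 49.37 / (120.0×10³ × 17.2×10⁻⁶) = 23.92 K.
T = 16.5 + 23.92 = 40.42 °C.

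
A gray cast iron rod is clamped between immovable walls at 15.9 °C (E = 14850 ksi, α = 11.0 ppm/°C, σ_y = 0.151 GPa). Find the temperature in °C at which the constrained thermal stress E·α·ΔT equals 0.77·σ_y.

119 °C

E = 14850 ksi = 102.4 GPa.
σ_y = 0.151 GPa = 151.0 MPa.
E·α·ΔT = 116.3 MPa ⇒ ΔT = 116.3 / (102.4×10³ × 11.0×10⁻⁶) = 103.2 K.
T = 15.9 + 103.2 = 119.1 °C.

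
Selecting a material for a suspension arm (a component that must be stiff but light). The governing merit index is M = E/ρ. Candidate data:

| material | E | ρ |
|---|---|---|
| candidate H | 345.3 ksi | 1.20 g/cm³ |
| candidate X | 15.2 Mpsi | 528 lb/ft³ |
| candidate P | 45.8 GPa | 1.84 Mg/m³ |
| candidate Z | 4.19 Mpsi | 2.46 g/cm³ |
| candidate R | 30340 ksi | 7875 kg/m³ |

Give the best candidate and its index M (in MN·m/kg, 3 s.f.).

candidate R, M = 26.6 MN·m/kg

Convert each candidate to consistent units, then evaluate M:
  candidate H: E = 2.381 GPa, ρ = 1200 kg/m³
  candidate X: E = 104.8 GPa, ρ = 8458 kg/m³
  candidate P: E = 45.80 GPa, ρ = 1840 kg/m³
  candidate Z: E = 28.89 GPa, ρ = 2460 kg/m³
  candidate R: E = 209.2 GPa, ρ = 7875 kg/m³
  candidate R: M = 26.6 MN·m/kg
  candidate P: M = 24.9 MN·m/kg
  candidate X: M = 12.4 MN·m/kg
  candidate Z: M = 11.7 MN·m/kg
  candidate H: M = 1.98 MN·m/kg
Highest index: candidate R.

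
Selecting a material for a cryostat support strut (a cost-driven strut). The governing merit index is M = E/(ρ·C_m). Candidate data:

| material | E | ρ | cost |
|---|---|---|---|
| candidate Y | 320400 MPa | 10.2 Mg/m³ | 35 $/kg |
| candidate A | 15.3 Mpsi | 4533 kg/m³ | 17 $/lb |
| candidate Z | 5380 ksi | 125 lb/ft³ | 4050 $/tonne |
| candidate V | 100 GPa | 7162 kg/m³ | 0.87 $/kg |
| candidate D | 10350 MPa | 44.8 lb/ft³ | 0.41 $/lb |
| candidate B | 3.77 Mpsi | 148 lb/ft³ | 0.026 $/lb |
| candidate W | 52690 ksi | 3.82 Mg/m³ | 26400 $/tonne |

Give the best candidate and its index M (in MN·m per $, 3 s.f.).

candidate B, M = 191 MN·m per $

Normalizing units and computing the index:
  candidate Y: E = 320.4 GPa, ρ = 10200 kg/m³, cost = 35.00 $/kg
  candidate A: E = 105.5 GPa, ρ = 4533 kg/m³, cost = 37.48 $/kg
  candidate Z: E = 37.09 GPa, ρ = 2002 kg/m³, cost = 4.050 $/kg
  candidate V: E = 100.0 GPa, ρ = 7162 kg/m³, cost = 0.8700 $/kg
  candidate D: E = 10.35 GPa, ρ = 717.6 kg/m³, cost = 0.9039 $/kg
  candidate B: E = 25.99 GPa, ρ = 2371 kg/m³, cost = 0.05732 $/kg
  candidate W: E = 363.3 GPa, ρ = 3820 kg/m³, cost = 26.40 $/kg
  candidate B: M = 191 MN·m per $
  candidate V: M = 16.0 MN·m per $
  candidate D: M = 16.0 MN·m per $
  candidate Z: M = 4.57 MN·m per $
  candidate W: M = 3.60 MN·m per $
  candidate Y: M = 0.897 MN·m per $
  candidate A: M = 0.621 MN·m per $
Highest index: candidate B.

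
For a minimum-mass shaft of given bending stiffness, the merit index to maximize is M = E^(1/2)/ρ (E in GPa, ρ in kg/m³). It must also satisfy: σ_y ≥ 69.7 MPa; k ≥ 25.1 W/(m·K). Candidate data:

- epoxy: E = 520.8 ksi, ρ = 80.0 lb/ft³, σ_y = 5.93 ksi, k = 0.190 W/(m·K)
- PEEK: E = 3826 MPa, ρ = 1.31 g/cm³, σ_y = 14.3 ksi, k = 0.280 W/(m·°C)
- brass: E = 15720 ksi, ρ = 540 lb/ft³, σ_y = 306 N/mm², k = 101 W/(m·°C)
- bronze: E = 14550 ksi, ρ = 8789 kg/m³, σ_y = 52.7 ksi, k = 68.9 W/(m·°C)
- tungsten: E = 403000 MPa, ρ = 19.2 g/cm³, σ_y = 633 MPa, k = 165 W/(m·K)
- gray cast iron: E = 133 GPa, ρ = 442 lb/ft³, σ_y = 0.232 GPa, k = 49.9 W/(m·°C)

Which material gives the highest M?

Screen on constraints: σ_y ≥ 69.7 MPa; k ≥ 25.1 W/(m·K). Survivors: brass, bronze, tungsten, gray cast iron.
Normalizing units and computing the index:
  brass: E = 108.4 GPa, ρ = 8650 kg/m³
  bronze: E = 100.3 GPa, ρ = 8789 kg/m³
  tungsten: E = 403.0 GPa, ρ = 19200 kg/m³
  gray cast iron: E = 133.0 GPa, ρ = 7080 kg/m³
  gray cast iron: M = 1.63×10⁻³
  brass: M = 1.20×10⁻³
  bronze: M = 1.14×10⁻³
  tungsten: M = 1.05×10⁻³
Highest index: gray cast iron.

gray cast iron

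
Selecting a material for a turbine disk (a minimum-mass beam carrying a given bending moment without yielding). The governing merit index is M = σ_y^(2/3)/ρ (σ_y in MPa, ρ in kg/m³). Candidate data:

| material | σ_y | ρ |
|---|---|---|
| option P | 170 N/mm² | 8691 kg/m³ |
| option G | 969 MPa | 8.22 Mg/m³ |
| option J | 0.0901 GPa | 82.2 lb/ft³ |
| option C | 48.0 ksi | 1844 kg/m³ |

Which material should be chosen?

Convert each candidate to consistent units, then evaluate M:
  option P: σ_y = 170.0 MPa, ρ = 8691 kg/m³
  option G: σ_y = 969.0 MPa, ρ = 8220 kg/m³
  option J: σ_y = 90.10 MPa, ρ = 1317 kg/m³
  option C: σ_y = 330.9 MPa, ρ = 1844 kg/m³
  option C: M = 25.9×10⁻³
  option J: M = 15.3×10⁻³
  option G: M = 11.9×10⁻³
  option P: M = 3.53×10⁻³
Option C ranks first.

option C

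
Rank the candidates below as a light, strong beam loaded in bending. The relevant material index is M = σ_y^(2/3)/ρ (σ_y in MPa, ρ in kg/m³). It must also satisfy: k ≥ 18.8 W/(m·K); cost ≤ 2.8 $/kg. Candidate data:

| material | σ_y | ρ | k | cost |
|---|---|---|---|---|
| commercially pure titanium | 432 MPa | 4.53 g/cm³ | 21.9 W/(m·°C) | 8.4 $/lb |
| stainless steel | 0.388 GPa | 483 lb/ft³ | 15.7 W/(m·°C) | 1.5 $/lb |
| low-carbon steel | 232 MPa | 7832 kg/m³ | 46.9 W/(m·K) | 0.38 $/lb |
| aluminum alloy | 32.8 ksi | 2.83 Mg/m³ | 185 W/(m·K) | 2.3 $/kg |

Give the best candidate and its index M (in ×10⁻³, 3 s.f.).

Screen on constraints: k ≥ 18.8 W/(m·K); cost ≤ 2.8 $/kg. Survivors: low-carbon steel, aluminum alloy.
Putting every candidate on a common basis:
  low-carbon steel: σ_y = 232.0 MPa, ρ = 7832 kg/m³
  aluminum alloy: σ_y = 226.1 MPa, ρ = 2830 kg/m³
  aluminum alloy: M = 13.1×10⁻³
  low-carbon steel: M = 4.82×10⁻³
Aluminum alloy has the largest M.

aluminum alloy, M = 13.1×10⁻³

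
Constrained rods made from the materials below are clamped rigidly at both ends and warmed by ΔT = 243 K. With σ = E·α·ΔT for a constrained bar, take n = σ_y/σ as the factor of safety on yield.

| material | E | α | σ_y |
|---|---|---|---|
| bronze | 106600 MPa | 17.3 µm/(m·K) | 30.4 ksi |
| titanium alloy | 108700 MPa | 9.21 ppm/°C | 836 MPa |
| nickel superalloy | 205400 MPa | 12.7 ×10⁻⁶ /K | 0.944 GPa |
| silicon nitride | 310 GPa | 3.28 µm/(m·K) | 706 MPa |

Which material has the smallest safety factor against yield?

Per material, after unit conversion:
  bronze: E = 106.6, α = 17.3, σ_y = 209.6 → σ = 448 MPa, n = 0.468
  titanium alloy: E = 108.7, α = 9.21, σ_y = 836.0 → σ = 243 MPa, n = 3.44
  nickel superalloy: E = 205.4, α = 12.7, σ_y = 944.0 → σ = 634 MPa, n = 1.49
  silicon nitride: E = 310.0, α = 3.28, σ_y = 706.0 → σ = 247 MPa, n = 2.86
Smallest n: bronze with n = 0.468.

bronze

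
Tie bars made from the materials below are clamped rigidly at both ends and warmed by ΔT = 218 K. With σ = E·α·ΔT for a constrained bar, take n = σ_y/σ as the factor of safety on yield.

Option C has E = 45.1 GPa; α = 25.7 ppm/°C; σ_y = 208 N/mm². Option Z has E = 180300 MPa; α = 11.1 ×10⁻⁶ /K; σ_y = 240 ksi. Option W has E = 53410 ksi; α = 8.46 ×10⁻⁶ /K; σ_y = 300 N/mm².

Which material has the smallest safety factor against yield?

option W

Per material, after unit conversion:
  option C: E = 45.10, α = 25.7, σ_y = 208.0 → σ = 253 MPa, n = 0.823
  option Z: E = 180.3, α = 11.1, σ_y = 1655 → σ = 436 MPa, n = 3.79
  option W: E = 368.2, α = 8.46, σ_y = 300.0 → σ = 679 MPa, n = 0.442
Smallest n: option W with n = 0.442.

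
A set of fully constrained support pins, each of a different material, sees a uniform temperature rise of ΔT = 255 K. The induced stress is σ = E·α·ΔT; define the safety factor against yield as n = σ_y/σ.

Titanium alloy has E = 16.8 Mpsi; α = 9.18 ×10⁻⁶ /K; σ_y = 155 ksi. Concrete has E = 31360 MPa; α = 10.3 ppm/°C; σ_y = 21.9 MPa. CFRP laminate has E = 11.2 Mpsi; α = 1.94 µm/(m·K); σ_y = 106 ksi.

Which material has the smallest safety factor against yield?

concrete

In consistent units (E in GPa, α in ×10⁻⁶/K, σ_y in MPa):
  titanium alloy: E = 115.8, α = 9.18, σ_y = 1069 → σ = 271 MPa, n = 3.94
  concrete: E = 31.36, α = 10.3, σ_y = 21.90 → σ = 82.4 MPa, n = 0.266
  CFRP laminate: E = 77.22, α = 1.94, σ_y = 730.8 → σ = 38.2 MPa, n = 19.1
Concrete has the lowest safety factor, n = 0.266.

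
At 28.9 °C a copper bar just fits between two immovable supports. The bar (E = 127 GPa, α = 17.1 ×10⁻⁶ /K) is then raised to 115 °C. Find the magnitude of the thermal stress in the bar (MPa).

ΔT = 86.10 K. Constrained thermal stress σ = E·α·ΔT = 127.0×10³ MPa × 17.1×10⁻⁶ × 86.10 = 187 MPa (compressive).

187 MPa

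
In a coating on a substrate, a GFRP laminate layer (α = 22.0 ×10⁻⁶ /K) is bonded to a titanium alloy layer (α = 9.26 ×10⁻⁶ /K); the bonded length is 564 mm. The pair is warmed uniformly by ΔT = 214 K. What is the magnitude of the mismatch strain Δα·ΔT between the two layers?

Δα = |22.0 − 9.26|×10⁻⁶/K = 12.7×10⁻⁶/K.
Mismatch strain = Δα·ΔT = 12.7×10⁻⁶ × 214.0 = 2.73×10⁻³.

2.73×10⁻³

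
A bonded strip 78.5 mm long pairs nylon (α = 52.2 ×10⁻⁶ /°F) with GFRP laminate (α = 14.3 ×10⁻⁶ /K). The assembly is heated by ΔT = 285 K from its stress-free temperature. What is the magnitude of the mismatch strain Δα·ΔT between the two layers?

0.0227

nylon: α = 52.2×10⁻⁶/°F × 9/5 = 94.0×10⁻⁶/K.
Δα = |94.0 − 14.3|×10⁻⁶/K = 79.7×10⁻⁶/K.
Mismatch strain = Δα·ΔT = 79.7×10⁻⁶ × 285.0 = 0.0227.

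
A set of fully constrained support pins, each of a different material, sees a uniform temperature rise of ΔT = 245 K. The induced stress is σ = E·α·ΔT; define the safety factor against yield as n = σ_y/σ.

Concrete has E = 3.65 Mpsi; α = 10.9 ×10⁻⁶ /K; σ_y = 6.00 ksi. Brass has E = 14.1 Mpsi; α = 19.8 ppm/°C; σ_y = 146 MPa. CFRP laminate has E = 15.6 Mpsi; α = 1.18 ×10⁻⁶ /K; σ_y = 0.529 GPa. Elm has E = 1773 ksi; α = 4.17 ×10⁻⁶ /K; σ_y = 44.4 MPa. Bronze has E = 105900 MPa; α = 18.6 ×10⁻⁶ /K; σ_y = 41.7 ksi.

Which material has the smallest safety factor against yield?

With everything in SI (GPa, ×10⁻⁶/K, MPa):
  concrete: E = 25.17, α = 10.9, σ_y = 41.37 → σ = 67.2 MPa, n = 0.616
  brass: E = 97.22, α = 19.8, σ_y = 146.0 → σ = 472 MPa, n = 0.310
  CFRP laminate: E = 107.6, α = 1.18, σ_y = 529.0 → σ = 31.1 MPa, n = 17.0
  elm: E = 12.22, α = 4.17, σ_y = 44.40 → σ = 12.5 MPa, n = 3.56
  bronze: E = 105.9, α = 18.6, σ_y = 287.5 → σ = 483 MPa, n = 0.596
The minimum is brass at n = 0.310.

brass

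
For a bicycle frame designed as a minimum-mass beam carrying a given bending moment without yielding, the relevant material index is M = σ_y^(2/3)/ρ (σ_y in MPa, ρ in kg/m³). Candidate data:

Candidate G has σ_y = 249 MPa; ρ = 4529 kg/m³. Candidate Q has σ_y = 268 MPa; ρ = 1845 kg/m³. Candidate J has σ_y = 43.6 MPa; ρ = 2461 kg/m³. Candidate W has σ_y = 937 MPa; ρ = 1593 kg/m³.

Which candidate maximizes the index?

Computing M directly (units already consistent):
  candidate W: M = 60.1×10⁻³
  candidate Q: M = 22.5×10⁻³
  candidate G: M = 8.74×10⁻³
  candidate J: M = 5.03×10⁻³
Highest index: candidate W.

candidate W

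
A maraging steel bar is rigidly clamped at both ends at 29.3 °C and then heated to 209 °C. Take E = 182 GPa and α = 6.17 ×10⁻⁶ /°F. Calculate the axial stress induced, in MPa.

363 MPa

α = 6.17×10⁻⁶/°F × 9/5 = 11.1×10⁻⁶/K.
ΔT = 179.7 K. Constrained thermal stress σ = E·α·ΔT = 182.0×10³ MPa × 11.1×10⁻⁶ × 179.7 = 363 MPa (compressive).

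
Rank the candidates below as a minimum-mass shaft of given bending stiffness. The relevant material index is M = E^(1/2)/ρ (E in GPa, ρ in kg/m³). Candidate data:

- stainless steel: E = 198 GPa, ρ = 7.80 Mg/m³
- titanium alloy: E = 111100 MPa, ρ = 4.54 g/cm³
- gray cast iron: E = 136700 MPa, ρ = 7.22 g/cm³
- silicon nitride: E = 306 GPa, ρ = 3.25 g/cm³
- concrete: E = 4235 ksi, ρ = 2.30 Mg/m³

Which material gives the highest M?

Putting every candidate on a common basis:
  stainless steel: E = 198.0 GPa, ρ = 7800 kg/m³
  titanium alloy: E = 111.1 GPa, ρ = 4540 kg/m³
  gray cast iron: E = 136.7 GPa, ρ = 7220 kg/m³
  silicon nitride: E = 306.0 GPa, ρ = 3250 kg/m³
  concrete: E = 29.20 GPa, ρ = 2300 kg/m³
  silicon nitride: M = 5.38×10⁻³
  concrete: M = 2.35×10⁻³
  titanium alloy: M = 2.32×10⁻³
  stainless steel: M = 1.80×10⁻³
  gray cast iron: M = 1.62×10⁻³
Silicon nitride ranks first.

silicon nitride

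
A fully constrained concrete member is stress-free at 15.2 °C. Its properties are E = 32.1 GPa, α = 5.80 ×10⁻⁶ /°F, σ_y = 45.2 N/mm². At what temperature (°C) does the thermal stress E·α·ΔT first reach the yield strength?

150 °C

α = 5.80×10⁻⁶/°F × 9/5 = 10.4×10⁻⁶/K.
σ_y = 45.2 N/mm² = 45.20 MPa.
E·α·ΔT = 45.20 MPa ⇒ ΔT = 45.20 / (32.10×10³ × 10.4×10⁻⁶) = 134.9 K.
T = 15.2 + 134.9 = 150.1 °C.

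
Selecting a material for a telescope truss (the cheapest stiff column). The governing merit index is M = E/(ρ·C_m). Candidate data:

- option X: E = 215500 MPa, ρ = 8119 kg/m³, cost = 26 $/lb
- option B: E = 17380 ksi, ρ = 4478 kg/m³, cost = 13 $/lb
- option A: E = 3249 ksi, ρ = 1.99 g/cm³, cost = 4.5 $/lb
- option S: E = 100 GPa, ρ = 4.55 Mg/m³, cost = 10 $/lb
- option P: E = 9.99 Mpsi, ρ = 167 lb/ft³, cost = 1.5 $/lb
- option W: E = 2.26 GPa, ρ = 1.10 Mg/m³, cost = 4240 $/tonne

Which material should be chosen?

option P

Putting every candidate on a common basis:
  option X: E = 215.5 GPa, ρ = 8119 kg/m³, cost = 57.32 $/kg
  option B: E = 119.8 GPa, ρ = 4478 kg/m³, cost = 28.66 $/kg
  option A: E = 22.40 GPa, ρ = 1990 kg/m³, cost = 9.921 $/kg
  option S: E = 100.0 GPa, ρ = 4550 kg/m³, cost = 22.05 $/kg
  option P: E = 68.88 GPa, ρ = 2675 kg/m³, cost = 3.307 $/kg
  option W: E = 2.260 GPa, ρ = 1100 kg/m³, cost = 4.240 $/kg
  option P: M = 7.79 MN·m per $
  option A: M = 1.13 MN·m per $
  option S: M = 0.997 MN·m per $
  option B: M = 0.934 MN·m per $
  option W: M = 0.485 MN·m per $
  option X: M = 0.463 MN·m per $
Highest index: option P.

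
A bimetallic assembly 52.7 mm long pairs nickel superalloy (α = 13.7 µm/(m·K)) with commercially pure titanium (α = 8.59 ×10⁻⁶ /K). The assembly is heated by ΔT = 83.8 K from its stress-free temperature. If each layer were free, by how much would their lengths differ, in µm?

22.6 µm

Δα = |13.7 − 8.59|×10⁻⁶/K = 5.11×10⁻⁶/K.
ΔL_mismatch = Δα·L·ΔT = 5.11×10⁻⁶ × 52.7 mm × 83.8 K = 22.6 µm.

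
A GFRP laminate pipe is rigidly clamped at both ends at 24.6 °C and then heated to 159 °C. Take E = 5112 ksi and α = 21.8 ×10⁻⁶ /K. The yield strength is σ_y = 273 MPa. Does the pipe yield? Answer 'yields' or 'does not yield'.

E = 5112 ksi = 35.25 GPa.
ΔT = 134.4 K. Constrained thermal stress σ = E·α·ΔT = 35.25×10³ MPa × 21.8×10⁻⁶ × 134.4 = 103 MPa (compressive).
Compare to σ_y = 273 MPa: σ < σ_y, so it does not yield.

does not yield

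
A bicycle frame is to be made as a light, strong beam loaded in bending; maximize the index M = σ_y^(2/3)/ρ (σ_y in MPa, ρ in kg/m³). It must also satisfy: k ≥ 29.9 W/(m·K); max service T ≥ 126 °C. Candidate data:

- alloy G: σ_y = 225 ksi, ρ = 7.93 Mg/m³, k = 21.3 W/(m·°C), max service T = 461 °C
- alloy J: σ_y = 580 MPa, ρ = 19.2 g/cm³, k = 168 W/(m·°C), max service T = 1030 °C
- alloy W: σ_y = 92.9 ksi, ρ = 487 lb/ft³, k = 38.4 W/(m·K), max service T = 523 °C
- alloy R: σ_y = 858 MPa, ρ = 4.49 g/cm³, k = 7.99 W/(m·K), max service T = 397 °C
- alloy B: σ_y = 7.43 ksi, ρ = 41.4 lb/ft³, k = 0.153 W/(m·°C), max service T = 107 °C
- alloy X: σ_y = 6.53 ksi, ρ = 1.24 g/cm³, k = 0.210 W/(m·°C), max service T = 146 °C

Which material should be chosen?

Screen on constraints: k ≥ 29.9 W/(m·K); max service T ≥ 126 °C. Survivors: alloy J, alloy W.
Putting every candidate on a common basis:
  alloy J: σ_y = 580.0 MPa, ρ = 19200 kg/m³
  alloy W: σ_y = 640.5 MPa, ρ = 7801 kg/m³
  alloy W: M = 9.53×10⁻³
  alloy J: M = 3.62×10⁻³
Alloy W has the largest M.

alloy W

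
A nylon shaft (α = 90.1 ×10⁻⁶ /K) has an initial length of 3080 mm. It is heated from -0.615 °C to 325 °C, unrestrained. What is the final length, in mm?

3170.4 mm

ΔT = 325 − (-0.615) = 325.6 K.
ΔL = α·L₀·ΔT = 90.1×10⁻⁶ × 3080 mm × 325.6 K = 90.4 mm.
L = L₀ + ΔL = 3080 + 90.4 = 3170.4 mm.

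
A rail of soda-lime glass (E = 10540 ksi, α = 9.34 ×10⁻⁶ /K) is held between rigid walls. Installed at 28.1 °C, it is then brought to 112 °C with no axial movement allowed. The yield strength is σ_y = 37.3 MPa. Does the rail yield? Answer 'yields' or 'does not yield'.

E = 10540 ksi = 72.67 GPa.
ΔT = 83.90 K. Constrained thermal stress σ = E·α·ΔT = 72.67×10³ MPa × 9.34×10⁻⁶ × 83.90 = 56.9 MPa (compressive).
Compare to σ_y = 37.3 MPa: σ ≥ σ_y, so it yields.

yields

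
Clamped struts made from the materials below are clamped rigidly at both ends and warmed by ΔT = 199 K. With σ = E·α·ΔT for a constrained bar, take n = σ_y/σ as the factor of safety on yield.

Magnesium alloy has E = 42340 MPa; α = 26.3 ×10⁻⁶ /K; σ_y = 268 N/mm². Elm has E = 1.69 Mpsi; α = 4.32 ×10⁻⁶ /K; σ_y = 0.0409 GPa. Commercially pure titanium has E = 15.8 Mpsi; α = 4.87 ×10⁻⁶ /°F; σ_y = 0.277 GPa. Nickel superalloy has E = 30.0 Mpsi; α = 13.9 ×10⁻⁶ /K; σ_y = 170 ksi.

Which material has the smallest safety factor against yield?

magnesium alloy

Per material, after unit conversion:
  magnesium alloy: E = 42.34, α = 26.3, σ_y = 268.0 → σ = 222 MPa, n = 1.21
  elm: E = 11.65, α = 4.32, σ_y = 40.90 → σ = 10.0 MPa, n = 4.08
  commercially pure titanium: E = 108.9, α = 8.77, σ_y = 277.0 → σ = 190 MPa, n = 1.46
  nickel superalloy: E = 206.8, α = 13.9, σ_y = 1172 → σ = 572 MPa, n = 2.05
Smallest n: magnesium alloy with n = 1.21.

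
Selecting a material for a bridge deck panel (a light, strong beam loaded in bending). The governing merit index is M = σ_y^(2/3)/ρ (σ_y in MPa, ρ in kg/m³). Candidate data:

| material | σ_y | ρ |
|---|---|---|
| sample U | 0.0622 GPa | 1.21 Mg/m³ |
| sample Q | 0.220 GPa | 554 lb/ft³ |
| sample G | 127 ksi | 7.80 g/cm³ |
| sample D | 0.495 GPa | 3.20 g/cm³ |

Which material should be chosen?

sample D

After converting to SI:
  sample U: σ_y = 62.20 MPa, ρ = 1210 kg/m³
  sample Q: σ_y = 220.0 MPa, ρ = 8874 kg/m³
  sample G: σ_y = 875.6 MPa, ρ = 7800 kg/m³
  sample D: σ_y = 495.0 MPa, ρ = 3200 kg/m³
  sample D: M = 19.6×10⁻³
  sample U: M = 13.0×10⁻³
  sample G: M = 11.7×10⁻³
  sample Q: M = 4.11×10⁻³
Sample D ranks first.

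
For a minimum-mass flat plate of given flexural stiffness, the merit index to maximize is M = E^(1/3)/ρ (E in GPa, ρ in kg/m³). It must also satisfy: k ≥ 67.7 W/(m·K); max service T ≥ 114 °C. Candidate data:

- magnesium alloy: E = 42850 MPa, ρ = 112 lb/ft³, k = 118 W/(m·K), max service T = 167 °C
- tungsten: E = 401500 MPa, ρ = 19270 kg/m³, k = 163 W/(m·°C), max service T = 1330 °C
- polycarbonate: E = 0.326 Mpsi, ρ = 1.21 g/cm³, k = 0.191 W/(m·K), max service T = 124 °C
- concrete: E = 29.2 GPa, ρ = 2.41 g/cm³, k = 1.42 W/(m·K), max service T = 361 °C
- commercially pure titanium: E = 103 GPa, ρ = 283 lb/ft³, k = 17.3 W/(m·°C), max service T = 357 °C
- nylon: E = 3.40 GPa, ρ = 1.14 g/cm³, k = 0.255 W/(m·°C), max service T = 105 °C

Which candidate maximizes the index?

magnesium alloy

Screen on constraints: k ≥ 67.7 W/(m·K); max service T ≥ 114 °C. Survivors: magnesium alloy, tungsten.
In SI units:
  magnesium alloy: E = 42.85 GPa, ρ = 1794 kg/m³
  tungsten: E = 401.5 GPa, ρ = 19270 kg/m³
  magnesium alloy: M = 1.95×10⁻³
  tungsten: M = 0.383×10⁻³
Magnesium alloy has the largest M.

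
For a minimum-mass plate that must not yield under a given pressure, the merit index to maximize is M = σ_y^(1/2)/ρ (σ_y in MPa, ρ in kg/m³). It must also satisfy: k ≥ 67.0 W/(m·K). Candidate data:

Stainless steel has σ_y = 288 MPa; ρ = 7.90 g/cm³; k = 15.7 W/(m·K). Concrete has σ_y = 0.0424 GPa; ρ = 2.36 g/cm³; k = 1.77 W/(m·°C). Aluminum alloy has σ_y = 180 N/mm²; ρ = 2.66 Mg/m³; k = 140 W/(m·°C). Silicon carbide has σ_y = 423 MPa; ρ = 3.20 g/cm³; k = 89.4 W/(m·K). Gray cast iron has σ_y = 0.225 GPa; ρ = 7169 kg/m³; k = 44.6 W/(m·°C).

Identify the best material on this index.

silicon carbide

Screen on constraints: k ≥ 67.0 W/(m·K). Survivors: aluminum alloy, silicon carbide.
Putting every candidate on a common basis:
  aluminum alloy: σ_y = 180.0 MPa, ρ = 2660 kg/m³
  silicon carbide: σ_y = 423.0 MPa, ρ = 3200 kg/m³
  silicon carbide: M = 6.43×10⁻³
  aluminum alloy: M = 5.04×10⁻³
Silicon carbide ranks first.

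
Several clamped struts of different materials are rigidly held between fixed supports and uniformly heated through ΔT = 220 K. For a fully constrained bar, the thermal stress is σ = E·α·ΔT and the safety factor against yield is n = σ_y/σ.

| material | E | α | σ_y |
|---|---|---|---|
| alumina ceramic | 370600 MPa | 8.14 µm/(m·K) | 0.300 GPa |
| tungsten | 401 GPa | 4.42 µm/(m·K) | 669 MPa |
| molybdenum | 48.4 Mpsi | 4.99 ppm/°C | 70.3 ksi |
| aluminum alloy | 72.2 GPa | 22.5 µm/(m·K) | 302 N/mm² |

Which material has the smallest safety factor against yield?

alumina ceramic

With everything in SI (GPa, ×10⁻⁶/K, MPa):
  alumina ceramic: E = 370.6, α = 8.14, σ_y = 300.0 → σ = 664 MPa, n = 0.452
  tungsten: E = 401.0, α = 4.42, σ_y = 669.0 → σ = 390 MPa, n = 1.72
  molybdenum: E = 333.7, α = 4.99, σ_y = 484.7 → σ = 366 MPa, n = 1.32
  aluminum alloy: E = 72.20, α = 22.5, σ_y = 302.0 → σ = 357 MPa, n = 0.845
The minimum is alumina ceramic at n = 0.452.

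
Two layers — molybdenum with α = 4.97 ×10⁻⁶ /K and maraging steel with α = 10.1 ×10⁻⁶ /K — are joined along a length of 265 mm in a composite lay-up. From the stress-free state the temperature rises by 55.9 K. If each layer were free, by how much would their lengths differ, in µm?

76.0 µm

Δα = |4.97 − 10.1|×10⁻⁶/K = 5.13×10⁻⁶/K.
ΔL_mismatch = Δα·L·ΔT = 5.13×10⁻⁶ × 265.0 mm × 55.9 K = 76.0 µm.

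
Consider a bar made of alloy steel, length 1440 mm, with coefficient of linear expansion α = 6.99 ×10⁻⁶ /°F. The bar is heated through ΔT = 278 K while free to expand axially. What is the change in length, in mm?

Convert α: 6.99×10⁻⁶/°F × (9/5) = 12.6×10⁻⁶/K.
ΔL = α·L₀·ΔT = 12.6×10⁻⁶ × 1440 mm × 278.0 K = 5.04 mm.

5.04 mm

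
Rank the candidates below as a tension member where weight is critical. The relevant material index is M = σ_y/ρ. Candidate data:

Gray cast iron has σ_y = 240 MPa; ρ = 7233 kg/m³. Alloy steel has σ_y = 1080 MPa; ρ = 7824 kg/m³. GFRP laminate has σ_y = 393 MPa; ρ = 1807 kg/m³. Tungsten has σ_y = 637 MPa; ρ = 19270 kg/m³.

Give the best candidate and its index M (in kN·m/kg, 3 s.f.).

Computing M directly (units already consistent):
  GFRP laminate: M = 217 kN·m/kg
  alloy steel: M = 138 kN·m/kg
  gray cast iron: M = 33.2 kN·m/kg
  tungsten: M = 33.1 kN·m/kg
GFRP laminate ranks first.

GFRP laminate, M = 217 kN·m/kg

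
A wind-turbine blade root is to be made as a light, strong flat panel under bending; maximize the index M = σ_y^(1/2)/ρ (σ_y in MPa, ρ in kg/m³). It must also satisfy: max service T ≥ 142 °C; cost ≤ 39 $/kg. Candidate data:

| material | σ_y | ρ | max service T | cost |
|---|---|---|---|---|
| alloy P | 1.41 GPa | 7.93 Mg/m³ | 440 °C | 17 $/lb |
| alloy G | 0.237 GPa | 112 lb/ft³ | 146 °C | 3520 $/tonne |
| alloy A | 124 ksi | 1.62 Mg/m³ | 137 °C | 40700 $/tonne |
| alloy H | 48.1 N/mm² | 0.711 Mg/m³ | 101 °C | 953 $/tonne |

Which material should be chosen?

alloy G

Screen on constraints: max service T ≥ 142 °C; cost ≤ 39 $/kg. Survivors: alloy P, alloy G.
Convert each candidate to consistent units, then evaluate M:
  alloy P: σ_y = 1410 MPa, ρ = 7930 kg/m³
  alloy G: σ_y = 237.0 MPa, ρ = 1794 kg/m³
  alloy G: M = 8.58×10⁻³
  alloy P: M = 4.74×10⁻³
Alloy G ranks first.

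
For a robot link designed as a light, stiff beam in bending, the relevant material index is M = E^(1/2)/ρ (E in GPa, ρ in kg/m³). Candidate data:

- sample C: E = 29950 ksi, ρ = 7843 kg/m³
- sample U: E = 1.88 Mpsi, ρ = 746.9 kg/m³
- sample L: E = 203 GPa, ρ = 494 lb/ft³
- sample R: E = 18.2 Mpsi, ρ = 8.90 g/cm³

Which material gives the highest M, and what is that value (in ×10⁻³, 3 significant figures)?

sample U, M = 4.82×10⁻³

Normalizing units and computing the index:
  sample C: E = 206.5 GPa, ρ = 7843 kg/m³
  sample U: E = 12.96 GPa, ρ = 746.9 kg/m³
  sample L: E = 203.0 GPa, ρ = 7913 kg/m³
  sample R: E = 125.5 GPa, ρ = 8900 kg/m³
  sample U: M = 4.82×10⁻³
  sample C: M = 1.83×10⁻³
  sample L: M = 1.80×10⁻³
  sample R: M = 1.26×10⁻³
The maximum is for sample U.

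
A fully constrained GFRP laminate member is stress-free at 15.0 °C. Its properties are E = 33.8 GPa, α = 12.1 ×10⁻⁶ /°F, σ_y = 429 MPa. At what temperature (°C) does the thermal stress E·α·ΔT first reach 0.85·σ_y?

α = 12.1×10⁻⁶/°F × 9/5 = 21.8×10⁻⁶/K.
E·α·ΔT = 364.6 MPa ⇒ ΔT = 364.6 / (33.80×10³ × 21.8×10⁻⁶) = 495.3 K.
T = 15.0 + 495.3 = 510.3 °C.

510 °C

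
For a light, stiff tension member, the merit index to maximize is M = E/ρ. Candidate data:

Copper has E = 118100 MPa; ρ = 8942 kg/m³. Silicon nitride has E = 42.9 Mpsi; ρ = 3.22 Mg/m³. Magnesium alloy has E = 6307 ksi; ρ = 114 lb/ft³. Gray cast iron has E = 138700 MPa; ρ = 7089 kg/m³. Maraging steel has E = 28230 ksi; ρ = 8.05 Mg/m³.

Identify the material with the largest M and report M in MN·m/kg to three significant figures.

silicon nitride, M = 91.9 MN·m/kg

Normalizing units and computing the index:
  copper: E = 118.1 GPa, ρ = 8942 kg/m³
  silicon nitride: E = 295.8 GPa, ρ = 3220 kg/m³
  magnesium alloy: E = 43.49 GPa, ρ = 1826 kg/m³
  gray cast iron: E = 138.7 GPa, ρ = 7089 kg/m³
  maraging steel: E = 194.6 GPa, ρ = 8050 kg/m³
  silicon nitride: M = 91.9 MN·m/kg
  maraging steel: M = 24.2 MN·m/kg
  magnesium alloy: M = 23.8 MN·m/kg
  gray cast iron: M = 19.6 MN·m/kg
  copper: M = 13.2 MN·m/kg
Highest index: silicon nitride.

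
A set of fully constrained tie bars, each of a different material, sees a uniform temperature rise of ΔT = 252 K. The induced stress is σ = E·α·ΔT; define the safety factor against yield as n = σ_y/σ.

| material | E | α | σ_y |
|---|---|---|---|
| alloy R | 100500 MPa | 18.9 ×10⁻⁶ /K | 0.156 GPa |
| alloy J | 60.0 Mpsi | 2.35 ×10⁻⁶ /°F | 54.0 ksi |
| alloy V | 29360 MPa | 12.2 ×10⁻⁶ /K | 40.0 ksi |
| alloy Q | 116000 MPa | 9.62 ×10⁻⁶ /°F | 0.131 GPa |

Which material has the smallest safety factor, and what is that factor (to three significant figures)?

Converting E to GPa, α to ×10⁻⁶/K, σ_y to MPa, then σ and n for each:
  alloy R: E = 100.5, α = 18.9, σ_y = 156.0 → σ = 479 MPa, n = 0.326
  alloy J: E = 413.7, α = 4.23, σ_y = 372.3 → σ = 441 MPa, n = 0.844
  alloy V: E = 29.36, α = 12.2, σ_y = 275.8 → σ = 90.3 MPa, n = 3.06
  alloy Q: E = 116.0, α = 17.3, σ_y = 131.0 → σ = 506 MPa, n = 0.259
The minimum is alloy Q at n = 0.259.

alloy Q, n = 0.259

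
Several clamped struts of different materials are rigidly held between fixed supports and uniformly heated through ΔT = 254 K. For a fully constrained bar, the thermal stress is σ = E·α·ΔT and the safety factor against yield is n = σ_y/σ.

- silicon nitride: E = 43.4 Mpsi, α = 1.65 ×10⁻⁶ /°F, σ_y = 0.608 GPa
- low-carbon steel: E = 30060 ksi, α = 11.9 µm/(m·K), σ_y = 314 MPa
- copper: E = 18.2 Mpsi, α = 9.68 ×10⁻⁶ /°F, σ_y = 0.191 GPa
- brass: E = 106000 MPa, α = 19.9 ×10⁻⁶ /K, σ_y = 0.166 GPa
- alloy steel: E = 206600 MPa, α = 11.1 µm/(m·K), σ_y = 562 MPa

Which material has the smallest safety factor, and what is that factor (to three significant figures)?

In consistent units (E in GPa, α in ×10⁻⁶/K, σ_y in MPa):
  silicon nitride: E = 299.2, α = 2.97, σ_y = 608.0 → σ = 226 MPa, n = 2.69
  low-carbon steel: E = 207.3, α = 11.9, σ_y = 314.0 → σ = 626 MPa, n = 0.501
  copper: E = 125.5, α = 17.4, σ_y = 191.0 → σ = 555 MPa, n = 0.344
  brass: E = 106.0, α = 19.9, σ_y = 166.0 → σ = 536 MPa, n = 0.310
  alloy steel: E = 206.6, α = 11.1, σ_y = 562.0 → σ = 582 MPa, n = 0.965
Brass has the lowest safety factor, n = 0.310.

brass, n = 0.310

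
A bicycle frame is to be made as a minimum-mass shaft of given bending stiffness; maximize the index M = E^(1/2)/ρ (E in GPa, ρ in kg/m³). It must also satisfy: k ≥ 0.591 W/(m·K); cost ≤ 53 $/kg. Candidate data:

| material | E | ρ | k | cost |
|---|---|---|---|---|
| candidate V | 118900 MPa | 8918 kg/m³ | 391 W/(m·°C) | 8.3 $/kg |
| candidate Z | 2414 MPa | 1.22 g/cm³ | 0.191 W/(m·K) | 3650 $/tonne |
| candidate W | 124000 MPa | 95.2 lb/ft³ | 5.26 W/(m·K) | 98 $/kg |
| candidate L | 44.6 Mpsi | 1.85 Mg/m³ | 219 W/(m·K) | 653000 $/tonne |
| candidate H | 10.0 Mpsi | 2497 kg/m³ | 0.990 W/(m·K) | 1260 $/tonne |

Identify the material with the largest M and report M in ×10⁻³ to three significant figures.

Screen on constraints: k ≥ 0.591 W/(m·K); cost ≤ 53 $/kg. Survivors: candidate V, candidate H.
Putting every candidate on a common basis:
  candidate V: E = 118.9 GPa, ρ = 8918 kg/m³
  candidate H: E = 68.95 GPa, ρ = 2497 kg/m³
  candidate H: M = 3.33×10⁻³
  candidate V: M = 1.22×10⁻³
Candidate H has the largest M.

candidate H, M = 3.33×10⁻³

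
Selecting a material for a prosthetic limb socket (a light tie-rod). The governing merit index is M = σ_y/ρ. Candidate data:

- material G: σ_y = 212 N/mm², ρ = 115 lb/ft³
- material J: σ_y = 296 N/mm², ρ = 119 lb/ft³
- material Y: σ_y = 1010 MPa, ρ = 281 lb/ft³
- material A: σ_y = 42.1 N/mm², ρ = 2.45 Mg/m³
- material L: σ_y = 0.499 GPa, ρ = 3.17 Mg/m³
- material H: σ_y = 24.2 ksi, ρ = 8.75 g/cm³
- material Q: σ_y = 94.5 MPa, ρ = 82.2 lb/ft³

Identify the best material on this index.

Convert each candidate to consistent units, then evaluate M:
  material G: σ_y = 212.0 MPa, ρ = 1842 kg/m³
  material J: σ_y = 296.0 MPa, ρ = 1906 kg/m³
  material Y: σ_y = 1010 MPa, ρ = 4501 kg/m³
  material A: σ_y = 42.10 MPa, ρ = 2450 kg/m³
  material L: σ_y = 499.0 MPa, ρ = 3170 kg/m³
  material H: σ_y = 166.9 MPa, ρ = 8750 kg/m³
  material Q: σ_y = 94.50 MPa, ρ = 1317 kg/m³
  material Y: M = 224 kN·m/kg
  material L: M = 157 kN·m/kg
  material J: M = 155 kN·m/kg
  material G: M = 115 kN·m/kg
  material Q: M = 71.8 kN·m/kg
  material H: M = 19.1 kN·m/kg
  material A: M = 17.2 kN·m/kg
The maximum is for material Y.

material Y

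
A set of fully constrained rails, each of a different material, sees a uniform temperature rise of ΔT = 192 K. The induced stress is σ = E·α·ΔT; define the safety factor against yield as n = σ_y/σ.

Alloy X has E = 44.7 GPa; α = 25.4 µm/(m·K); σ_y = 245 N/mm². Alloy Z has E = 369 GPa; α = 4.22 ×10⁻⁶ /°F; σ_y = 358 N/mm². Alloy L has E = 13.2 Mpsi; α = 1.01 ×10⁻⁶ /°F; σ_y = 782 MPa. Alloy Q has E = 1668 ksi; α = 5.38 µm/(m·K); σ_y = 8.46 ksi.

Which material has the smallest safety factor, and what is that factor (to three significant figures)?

With everything in SI (GPa, ×10⁻⁶/K, MPa):
  alloy X: E = 44.70, α = 25.4, σ_y = 245.0 → σ = 218 MPa, n = 1.12
  alloy Z: E = 369.0, α = 7.60, σ_y = 358.0 → σ = 538 MPa, n = 0.665
  alloy L: E = 91.01, α = 1.82, σ_y = 782.0 → σ = 31.8 MPa, n = 24.6
  alloy Q: E = 11.50, α = 5.38, σ_y = 58.33 → σ = 11.9 MPa, n = 4.91
The minimum is alloy Z at n = 0.665.

alloy Z, n = 0.665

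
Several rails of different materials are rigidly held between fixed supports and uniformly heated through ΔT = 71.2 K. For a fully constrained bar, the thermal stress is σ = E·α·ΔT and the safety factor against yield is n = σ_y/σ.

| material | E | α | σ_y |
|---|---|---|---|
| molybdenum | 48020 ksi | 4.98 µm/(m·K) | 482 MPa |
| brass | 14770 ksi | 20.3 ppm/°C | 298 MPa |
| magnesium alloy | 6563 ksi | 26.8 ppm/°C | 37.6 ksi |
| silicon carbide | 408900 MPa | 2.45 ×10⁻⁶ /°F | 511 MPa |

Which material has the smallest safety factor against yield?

In consistent units (E in GPa, α in ×10⁻⁶/K, σ_y in MPa):
  molybdenum: E = 331.1, α = 4.98, σ_y = 482.0 → σ = 117 MPa, n = 4.11
  brass: E = 101.8, α = 20.3, σ_y = 298.0 → σ = 147 MPa, n = 2.02
  magnesium alloy: E = 45.25, α = 26.8, σ_y = 259.2 → σ = 86.3 MPa, n = 3.00
  silicon carbide: E = 408.9, α = 4.41, σ_y = 511.0 → σ = 128 MPa, n = 3.98
The minimum is brass at n = 2.02.

brass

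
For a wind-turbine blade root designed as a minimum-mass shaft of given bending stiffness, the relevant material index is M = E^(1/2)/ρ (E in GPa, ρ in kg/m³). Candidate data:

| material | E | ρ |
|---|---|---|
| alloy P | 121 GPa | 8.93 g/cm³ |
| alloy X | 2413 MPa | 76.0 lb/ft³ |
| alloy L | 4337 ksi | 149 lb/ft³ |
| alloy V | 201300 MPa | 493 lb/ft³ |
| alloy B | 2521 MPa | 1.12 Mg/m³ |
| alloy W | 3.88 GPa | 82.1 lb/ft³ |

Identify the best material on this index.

alloy L

In SI units:
  alloy P: E = 121.0 GPa, ρ = 8930 kg/m³
  alloy X: E = 2.413 GPa, ρ = 1217 kg/m³
  alloy L: E = 29.90 GPa, ρ = 2387 kg/m³
  alloy V: E = 201.3 GPa, ρ = 7897 kg/m³
  alloy B: E = 2.521 GPa, ρ = 1120 kg/m³
  alloy W: E = 3.880 GPa, ρ = 1315 kg/m³
  alloy L: M = 2.29×10⁻³
  alloy V: M = 1.80×10⁻³
  alloy W: M = 1.50×10⁻³
  alloy B: M = 1.42×10⁻³
  alloy X: M = 1.28×10⁻³
  alloy P: M = 1.23×10⁻³
The maximum is for alloy L.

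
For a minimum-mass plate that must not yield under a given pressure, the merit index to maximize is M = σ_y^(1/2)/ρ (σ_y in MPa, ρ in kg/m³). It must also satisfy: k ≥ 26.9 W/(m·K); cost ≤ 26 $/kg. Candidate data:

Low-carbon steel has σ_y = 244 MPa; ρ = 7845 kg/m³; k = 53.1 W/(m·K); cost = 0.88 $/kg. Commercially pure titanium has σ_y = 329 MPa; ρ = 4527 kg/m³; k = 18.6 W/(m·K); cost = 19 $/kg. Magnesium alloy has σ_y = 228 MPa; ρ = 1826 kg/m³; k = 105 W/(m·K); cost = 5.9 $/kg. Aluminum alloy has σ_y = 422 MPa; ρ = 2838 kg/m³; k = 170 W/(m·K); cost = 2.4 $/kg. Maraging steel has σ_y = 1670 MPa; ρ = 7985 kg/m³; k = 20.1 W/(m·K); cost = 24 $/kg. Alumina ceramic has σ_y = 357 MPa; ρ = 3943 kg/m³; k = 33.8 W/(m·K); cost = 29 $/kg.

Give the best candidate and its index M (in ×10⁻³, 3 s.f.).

Screen on constraints: k ≥ 26.9 W/(m·K); cost ≤ 26 $/kg. Survivors: low-carbon steel, magnesium alloy, aluminum alloy.
Per-candidate index values:
  magnesium alloy: M = 8.27×10⁻³
  aluminum alloy: M = 7.24×10⁻³
  low-carbon steel: M = 1.99×10⁻³
Magnesium alloy ranks first.

magnesium alloy, M = 8.27×10⁻³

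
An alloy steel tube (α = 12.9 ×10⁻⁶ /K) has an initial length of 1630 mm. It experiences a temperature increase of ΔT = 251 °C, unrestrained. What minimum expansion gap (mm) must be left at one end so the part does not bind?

ΔL = α·L₀·ΔT = 12.9×10⁻⁶ × 1630 mm × 251.0 K = 5.28 mm.

5.28 mm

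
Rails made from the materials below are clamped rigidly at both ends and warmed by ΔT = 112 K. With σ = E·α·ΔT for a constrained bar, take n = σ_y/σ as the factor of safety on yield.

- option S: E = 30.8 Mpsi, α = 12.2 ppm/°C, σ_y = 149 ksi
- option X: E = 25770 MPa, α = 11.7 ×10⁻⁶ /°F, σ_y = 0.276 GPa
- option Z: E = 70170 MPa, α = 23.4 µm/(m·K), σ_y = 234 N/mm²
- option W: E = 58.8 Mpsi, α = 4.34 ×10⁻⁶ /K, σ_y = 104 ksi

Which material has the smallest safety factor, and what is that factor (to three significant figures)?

Per material, after unit conversion:
  option S: E = 212.4, α = 12.2, σ_y = 1027 → σ = 290 MPa, n = 3.54
  option X: E = 25.77, α = 21.1, σ_y = 276.0 → σ = 60.8 MPa, n = 4.54
  option Z: E = 70.17, α = 23.4, σ_y = 234.0 → σ = 184 MPa, n = 1.27
  option W: E = 405.4, α = 4.34, σ_y = 717.1 → σ = 197 MPa, n = 3.64
The minimum is option Z at n = 1.27.

option Z, n = 1.27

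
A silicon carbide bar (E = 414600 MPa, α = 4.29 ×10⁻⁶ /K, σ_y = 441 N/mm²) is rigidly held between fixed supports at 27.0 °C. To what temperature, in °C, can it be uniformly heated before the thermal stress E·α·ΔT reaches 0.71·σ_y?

E = 414600 MPa = 414.6 GPa.
σ_y = 441 N/mm² = 441.0 MPa.
E·α·ΔT = 313.1 MPa ⇒ ΔT = 313.1 / (414.6×10³ × 4.29×10⁻⁶) = 176.0 K.
T = 27.0 + 176.0 = 203.0 °C.

203 °C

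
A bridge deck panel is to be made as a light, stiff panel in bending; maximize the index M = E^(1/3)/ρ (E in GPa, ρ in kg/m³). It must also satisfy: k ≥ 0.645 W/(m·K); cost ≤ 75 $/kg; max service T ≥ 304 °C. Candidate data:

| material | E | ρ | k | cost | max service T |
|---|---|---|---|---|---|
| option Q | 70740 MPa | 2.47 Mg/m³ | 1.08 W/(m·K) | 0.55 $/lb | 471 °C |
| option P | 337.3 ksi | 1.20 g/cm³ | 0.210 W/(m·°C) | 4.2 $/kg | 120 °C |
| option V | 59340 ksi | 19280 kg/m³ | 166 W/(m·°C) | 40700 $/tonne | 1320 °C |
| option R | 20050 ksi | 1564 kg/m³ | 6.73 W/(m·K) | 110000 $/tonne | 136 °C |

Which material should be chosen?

Screen on constraints: k ≥ 0.645 W/(m·K); cost ≤ 75 $/kg; max service T ≥ 304 °C. Survivors: option Q, option V.
Normalizing units and computing the index:
  option Q: E = 70.74 GPa, ρ = 2470 kg/m³
  option V: E = 409.1 GPa, ρ = 19280 kg/m³
  option Q: M = 1.67×10⁻³
  option V: M = 0.385×10⁻³
The maximum is for option Q.

option Q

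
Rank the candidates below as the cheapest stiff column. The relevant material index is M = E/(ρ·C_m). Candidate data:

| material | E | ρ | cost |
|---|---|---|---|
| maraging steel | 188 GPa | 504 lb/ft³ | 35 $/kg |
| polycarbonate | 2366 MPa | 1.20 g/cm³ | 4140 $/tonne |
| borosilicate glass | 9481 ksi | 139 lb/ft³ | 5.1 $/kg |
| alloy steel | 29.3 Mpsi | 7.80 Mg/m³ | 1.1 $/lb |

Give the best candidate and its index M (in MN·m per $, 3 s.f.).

alloy steel, M = 10.7 MN·m per $

After converting to SI:
  maraging steel: E = 188.0 GPa, ρ = 8073 kg/m³, cost = 35.00 $/kg
  polycarbonate: E = 2.366 GPa, ρ = 1200 kg/m³, cost = 4.140 $/kg
  borosilicate glass: E = 65.37 GPa, ρ = 2227 kg/m³, cost = 5.100 $/kg
  alloy steel: E = 202.0 GPa, ρ = 7800 kg/m³, cost = 2.425 $/kg
  alloy steel: M = 10.7 MN·m per $
  borosilicate glass: M = 5.76 MN·m per $
  maraging steel: M = 0.665 MN·m per $
  polycarbonate: M = 0.476 MN·m per $
Alloy steel ranks first.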